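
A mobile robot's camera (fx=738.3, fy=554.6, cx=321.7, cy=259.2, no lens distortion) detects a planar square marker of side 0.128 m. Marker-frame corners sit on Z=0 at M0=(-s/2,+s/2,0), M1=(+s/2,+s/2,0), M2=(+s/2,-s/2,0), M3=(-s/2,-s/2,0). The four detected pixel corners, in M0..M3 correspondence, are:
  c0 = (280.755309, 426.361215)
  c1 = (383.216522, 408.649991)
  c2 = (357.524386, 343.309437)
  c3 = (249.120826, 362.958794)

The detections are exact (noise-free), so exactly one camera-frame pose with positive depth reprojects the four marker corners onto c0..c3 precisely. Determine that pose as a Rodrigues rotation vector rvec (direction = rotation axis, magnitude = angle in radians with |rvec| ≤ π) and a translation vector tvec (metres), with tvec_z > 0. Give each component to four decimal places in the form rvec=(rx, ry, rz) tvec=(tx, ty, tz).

rvec=(0.4264, 0.0323, -0.2647) tvec=(-0.0046, 0.1984, 0.8654)

Intrinsics K: fx=738.3, fy=554.6, cx=321.7, cy=259.2
Marker side s = 0.128 m; corners in marker frame (Z=0):
  M0 = (-0.0640, +0.0640, 0)
  M1 = (+0.0640, +0.0640, 0)
  M2 = (+0.0640, -0.0640, 0)
  M3 = (-0.0640, -0.0640, 0)
Detected image corners:
  c0 = (280.755309, 426.361215) px
  c1 = (383.216522, 408.649991) px
  c2 = (357.524386, 343.309437) px
  c3 = (249.120826, 362.958794) px
Planar DLT: solve 8×8 A·h = b for H (H[2,2]=1):
  H  [+791.36221 +372.55152 +317.74698]
  H  [-184.08579 +682.95233 +386.34218]
  H  [-0.09959 +0.46740 +1.00000]
B = K⁻¹H; ‖b₁‖=1.155497, ‖b₂‖=1.155497; λ = 2/(‖b₁‖+‖b₂‖) = 0.865429, sign → tz>0 ⇒ λ=+0.865429
r₁ = λ·B[:,0] = (+0.96518,-0.24698,-0.08618); r₂ = λ·B[:,1] = (+0.26045,+0.87667,+0.40450)
r₃ = r₁×r₂ = (-0.02435,-0.41286,+0.91047); SVD([r₁ r₂ r₃]) → R = UVᵀ:
  R  [+0.96518 +0.26045 -0.02435]
  R  [-0.24698 +0.87667 -0.41286]
  R  [-0.08618 +0.40450 +0.91047]
t = (-0.00463, +0.19840, +0.86543) m
tr R = 2.752316; θ = arccos((tr R − 1)/2) = 0.502963 rad = 28.818°
axis k = ((R−Rᵀ)₃₂, (R−Rᵀ)₁₃, (R−Rᵀ)₂₁) / (2 sinθ) = (+0.847846, +0.064143, -0.526349)
rvec = θ·k = (+0.426435, +0.032262, -0.264734)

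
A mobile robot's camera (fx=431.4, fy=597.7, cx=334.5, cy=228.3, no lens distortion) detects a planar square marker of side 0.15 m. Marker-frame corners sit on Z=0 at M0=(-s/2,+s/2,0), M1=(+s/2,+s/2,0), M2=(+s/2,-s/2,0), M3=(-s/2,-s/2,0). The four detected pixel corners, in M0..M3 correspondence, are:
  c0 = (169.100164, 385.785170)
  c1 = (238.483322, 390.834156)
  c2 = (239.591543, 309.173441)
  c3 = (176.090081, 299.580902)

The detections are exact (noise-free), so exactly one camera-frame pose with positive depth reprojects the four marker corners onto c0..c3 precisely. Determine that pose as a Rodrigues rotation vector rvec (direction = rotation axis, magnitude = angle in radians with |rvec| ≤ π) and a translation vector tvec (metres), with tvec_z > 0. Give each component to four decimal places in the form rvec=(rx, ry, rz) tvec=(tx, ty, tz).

Intrinsics K: fx=431.4, fy=597.7, cx=334.5, cy=228.3
Marker side s = 0.15 m; corners in marker frame (Z=0):
  M0 = (-0.0750, +0.0750, 0)
  M1 = (+0.0750, +0.0750, 0)
  M2 = (+0.0750, -0.0750, 0)
  M3 = (-0.0750, -0.0750, 0)
Detected image corners:
  c0 = (169.100164, 385.785170) px
  c1 = (238.483322, 390.834156) px
  c2 = (239.591543, 309.173441) px
  c3 = (176.090081, 299.580902) px
Planar DLT: solve 8×8 A·h = b for H (H[2,2]=1):
  H  [+526.54021 -142.70949 +206.92410]
  H  [+191.51149 +363.34505 +344.67721]
  H  [+0.41018 -0.56516 +1.00000]
B = K⁻¹H; ‖b₁‖=1.004762, ‖b₂‖=1.004762; λ = 2/(‖b₁‖+‖b₂‖) = 0.995260, sign → tz>0 ⇒ λ=+0.995260
r₁ = λ·B[:,0] = (+0.89821,+0.16296,+0.40824); r₂ = λ·B[:,1] = (+0.10690,+0.81987,-0.56248)
r₃ = r₁×r₂ = (-0.42637,+0.54887,+0.71900); SVD([r₁ r₂ r₃]) → R = UVᵀ:
  R  [+0.89821 +0.10690 -0.42637]
  R  [+0.16296 +0.81987 +0.54887]
  R  [+0.40824 -0.56248 +0.71900]
t = (-0.29432, +0.19379, +0.99526) m
tr R = 2.437080; θ = arccos((tr R − 1)/2) = 0.769096 rad = 44.066°
axis k = ((R−Rᵀ)₃₂, (R−Rᵀ)₁₃, (R−Rᵀ)₂₁) / (2 sinθ) = (-0.798971, -0.600017, +0.040305)
rvec = θ·k = (-0.614485, -0.461471, +0.030998)

rvec=(-0.6145, -0.4615, 0.0310) tvec=(-0.2943, 0.1938, 0.9953)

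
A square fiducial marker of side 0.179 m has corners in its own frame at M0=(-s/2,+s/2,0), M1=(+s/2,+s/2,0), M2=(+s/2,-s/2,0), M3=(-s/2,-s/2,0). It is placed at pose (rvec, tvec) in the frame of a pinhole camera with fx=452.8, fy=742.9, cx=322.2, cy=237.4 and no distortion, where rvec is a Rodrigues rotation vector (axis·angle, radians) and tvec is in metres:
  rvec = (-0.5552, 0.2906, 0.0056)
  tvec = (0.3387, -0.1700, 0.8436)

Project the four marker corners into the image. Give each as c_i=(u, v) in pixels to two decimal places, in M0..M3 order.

Intrinsics K: fx=452.8, fy=742.9, cx=322.2, cy=237.4
Marker side s = 0.179 m; corners in marker frame (Z=0):
  M0 = (-0.0895, +0.0895, 0)
  M1 = (+0.0895, +0.0895, 0)
  M2 = (+0.0895, -0.0895, 0)
  M3 = (-0.0895, -0.0895, 0)
rvec = (-0.5552, 0.2906, 0.0056), |rvec| = θ = 0.62668 rad = 35.906°
Rodrigues: sinθ=0.58646, 1−cosθ=0.19002; R = I + sinθ·[k]× + (1−cosθ)·[k]×²:
    [+0.95912 -0.08331 +0.27044]
    [-0.07282 +0.85084 +0.52035]
    [-0.27345 -0.51878 +0.80999]
t = (0.3387, -0.1700, 0.8436) m
M0: Pc = R·M0+t = (+0.24540, -0.08733, +0.82164); u = 452.8·(+0.24540)/0.82164 + 322.2 = 457.4390, v = 742.9·(-0.08733)/0.82164 + 237.4 = 158.4375
M1: Pc = R·M1+t = (+0.41709, -0.10037, +0.77270); u = 452.8·(+0.41709)/0.77270 + 322.2 = 566.6126, v = 742.9·(-0.10037)/0.77270 + 237.4 = 140.9026
M2: Pc = R·M2+t = (+0.43200, -0.25267, +0.86556); u = 452.8·(+0.43200)/0.86556 + 322.2 = 548.1915, v = 742.9·(-0.25267)/0.86556 + 237.4 = 20.5373
M3: Pc = R·M3+t = (+0.26031, -0.23963, +0.91450); u = 452.8·(+0.26031)/0.91450 + 322.2 = 451.0897, v = 742.9·(-0.23963)/0.91450 + 237.4 = 42.7341

c0=(457.44, 158.44) c1=(566.61, 140.90) c2=(548.19, 20.54) c3=(451.09, 42.73)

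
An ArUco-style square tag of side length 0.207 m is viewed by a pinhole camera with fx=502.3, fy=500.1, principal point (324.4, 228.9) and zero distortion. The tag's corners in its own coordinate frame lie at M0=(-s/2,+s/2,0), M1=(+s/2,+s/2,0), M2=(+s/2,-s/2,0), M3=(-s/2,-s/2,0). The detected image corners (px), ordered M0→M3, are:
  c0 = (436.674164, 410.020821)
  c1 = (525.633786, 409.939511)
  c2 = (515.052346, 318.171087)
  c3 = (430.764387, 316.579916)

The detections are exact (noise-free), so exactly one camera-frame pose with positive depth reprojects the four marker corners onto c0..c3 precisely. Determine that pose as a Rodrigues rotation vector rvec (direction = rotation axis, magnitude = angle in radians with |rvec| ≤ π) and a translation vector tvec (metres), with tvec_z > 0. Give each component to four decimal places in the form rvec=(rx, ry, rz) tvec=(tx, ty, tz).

Intrinsics K: fx=502.3, fy=500.1, cx=324.4, cy=228.9
Marker side s = 0.207 m; corners in marker frame (Z=0):
  M0 = (-0.1035, +0.1035, 0)
  M1 = (+0.1035, +0.1035, 0)
  M2 = (+0.1035, -0.1035, 0)
  M3 = (-0.1035, -0.1035, 0)
Detected image corners:
  c0 = (436.674164, 410.020821) px
  c1 = (525.633786, 409.939511) px
  c2 = (515.052346, 318.171087) px
  c3 = (430.764387, 316.579916) px
Planar DLT: solve 8×8 A·h = b for H (H[2,2]=1):
  H  [+460.82473 -88.40577 +477.31731]
  H  [+36.28751 +349.48148 +362.39197]
  H  [+0.08944 -0.26905 +1.00000]
B = K⁻¹H; ‖b₁‖=0.864884, ‖b₂‖=0.864884; λ = 2/(‖b₁‖+‖b₂‖) = 1.156225, sign → tz>0 ⇒ λ=+1.156225
r₁ = λ·B[:,0] = (+0.99397,+0.03656,+0.10341); r₂ = λ·B[:,1] = (-0.00259,+0.95038,-0.31108)
r₃ = r₁×r₂ = (-0.10966,+0.30893,+0.94474); SVD([r₁ r₂ r₃]) → R = UVᵀ:
  R  [+0.99397 -0.00259 -0.10966]
  R  [+0.03656 +0.95038 +0.30893]
  R  [+0.10341 -0.31108 +0.94474]
t = (+0.35199, +0.30863, +1.15622) m
tr R = 2.889087; θ = arccos((tr R − 1)/2) = 0.334594 rad = 19.171°
axis k = ((R−Rᵀ)₃₂, (R−Rᵀ)₁₃, (R−Rᵀ)₂₁) / (2 sinθ) = (-0.944031, -0.324423, +0.059619)
rvec = θ·k = (-0.315868, -0.108550, +0.019948)

rvec=(-0.3159, -0.1086, 0.0199) tvec=(0.3520, 0.3086, 1.1562)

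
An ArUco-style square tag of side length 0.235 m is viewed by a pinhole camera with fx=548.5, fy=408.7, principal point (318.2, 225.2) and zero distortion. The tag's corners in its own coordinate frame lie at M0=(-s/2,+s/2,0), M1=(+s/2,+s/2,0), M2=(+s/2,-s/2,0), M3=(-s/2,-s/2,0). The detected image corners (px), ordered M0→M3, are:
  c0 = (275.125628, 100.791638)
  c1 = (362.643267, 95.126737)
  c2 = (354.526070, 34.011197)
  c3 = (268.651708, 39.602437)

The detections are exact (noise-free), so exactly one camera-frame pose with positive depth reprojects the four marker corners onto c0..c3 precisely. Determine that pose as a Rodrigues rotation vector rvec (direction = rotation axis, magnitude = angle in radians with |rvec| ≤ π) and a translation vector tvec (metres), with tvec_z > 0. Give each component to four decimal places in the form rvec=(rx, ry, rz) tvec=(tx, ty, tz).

Intrinsics K: fx=548.5, fy=408.7, cx=318.2, cy=225.2
Marker side s = 0.235 m; corners in marker frame (Z=0):
  M0 = (-0.1175, +0.1175, 0)
  M1 = (+0.1175, +0.1175, 0)
  M2 = (+0.1175, -0.1175, 0)
  M3 = (-0.1175, -0.1175, 0)
Detected image corners:
  c0 = (275.125628, 100.791638) px
  c1 = (362.643267, 95.126737) px
  c2 = (354.526070, 34.011197) px
  c3 = (268.651708, 39.602437) px
Planar DLT: solve 8×8 A·h = b for H (H[2,2]=1):
  H  [+368.16742 +5.67832 +315.19057]
  H  [-24.10137 +254.80089 +67.09467]
  H  [-0.00228 -0.08047 +1.00000]
B = K⁻¹H; ‖b₁‖=0.675024, ‖b₂‖=0.675024; λ = 2/(‖b₁‖+‖b₂‖) = 1.481428, sign → tz>0 ⇒ λ=+1.481428
r₁ = λ·B[:,0] = (+0.99633,-0.08550,-0.00338); r₂ = λ·B[:,1] = (+0.08449,+0.98927,-0.11920)
r₃ = r₁×r₂ = (+0.01353,+0.11848,+0.99286); SVD([r₁ r₂ r₃]) → R = UVᵀ:
  R  [+0.99633 +0.08449 +0.01353]
  R  [-0.08550 +0.98927 +0.11848]
  R  [-0.00338 -0.11920 +0.99286]
t = (-0.00813, -0.57309, +1.48143) m
tr R = 2.978465; θ = arccos((tr R − 1)/2) = 0.146881 rad = 8.416°
axis k = ((R−Rᵀ)₃₂, (R−Rᵀ)₁₃, (R−Rᵀ)₂₁) / (2 sinθ) = (-0.812027, +0.057773, -0.580753)
rvec = θ·k = (-0.119271, +0.008486, -0.085301)

rvec=(-0.1193, 0.0085, -0.0853) tvec=(-0.0081, -0.5731, 1.4814)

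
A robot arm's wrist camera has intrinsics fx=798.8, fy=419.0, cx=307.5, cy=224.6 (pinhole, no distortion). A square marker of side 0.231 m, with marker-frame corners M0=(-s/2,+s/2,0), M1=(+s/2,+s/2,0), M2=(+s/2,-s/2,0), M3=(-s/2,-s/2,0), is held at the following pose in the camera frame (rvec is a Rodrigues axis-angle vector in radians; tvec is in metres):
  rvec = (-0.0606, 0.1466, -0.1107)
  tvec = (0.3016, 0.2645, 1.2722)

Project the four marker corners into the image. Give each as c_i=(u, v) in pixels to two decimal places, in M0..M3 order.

Intrinsics K: fx=798.8, fy=419.0, cx=307.5, cy=224.6
Marker side s = 0.231 m; corners in marker frame (Z=0):
  M0 = (-0.1155, +0.1155, 0)
  M1 = (+0.1155, +0.1155, 0)
  M2 = (+0.1155, -0.1155, 0)
  M3 = (-0.1155, -0.1155, 0)
rvec = (-0.0606, 0.1466, -0.1107), |rvec| = θ = 0.19344 rad = 11.083°
Rodrigues: sinθ=0.19223, 1−cosθ=0.01865; R = I + sinθ·[k]× + (1−cosθ)·[k]×²:
    [+0.98318 +0.10558 +0.14903]
    [-0.11444 +0.99206 +0.05213]
    [-0.14234 -0.06831 +0.98746]
t = (0.3016, 0.2645, 1.2722) m
M0: Pc = R·M0+t = (+0.20024, +0.39230, +1.28075); u = 798.8·(+0.20024)/1.28075 + 307.5 = 432.3875, v = 419.0·(+0.39230)/1.28075 + 224.6 = 352.9419
M1: Pc = R·M1+t = (+0.42735, +0.36587, +1.24787); u = 798.8·(+0.42735)/1.24787 + 307.5 = 581.0614, v = 419.0·(+0.36587)/1.24787 + 224.6 = 347.4475
M2: Pc = R·M2+t = (+0.40296, +0.13670, +1.26365); u = 798.8·(+0.40296)/1.26365 + 307.5 = 562.2276, v = 419.0·(+0.13670)/1.26365 + 224.6 = 269.9266
M3: Pc = R·M3+t = (+0.17585, +0.16313, +1.29653); u = 798.8·(+0.17585)/1.29653 + 307.5 = 415.8409, v = 419.0·(+0.16313)/1.29653 + 224.6 = 277.3202

c0=(432.39, 352.94) c1=(581.06, 347.45) c2=(562.23, 269.93) c3=(415.84, 277.32)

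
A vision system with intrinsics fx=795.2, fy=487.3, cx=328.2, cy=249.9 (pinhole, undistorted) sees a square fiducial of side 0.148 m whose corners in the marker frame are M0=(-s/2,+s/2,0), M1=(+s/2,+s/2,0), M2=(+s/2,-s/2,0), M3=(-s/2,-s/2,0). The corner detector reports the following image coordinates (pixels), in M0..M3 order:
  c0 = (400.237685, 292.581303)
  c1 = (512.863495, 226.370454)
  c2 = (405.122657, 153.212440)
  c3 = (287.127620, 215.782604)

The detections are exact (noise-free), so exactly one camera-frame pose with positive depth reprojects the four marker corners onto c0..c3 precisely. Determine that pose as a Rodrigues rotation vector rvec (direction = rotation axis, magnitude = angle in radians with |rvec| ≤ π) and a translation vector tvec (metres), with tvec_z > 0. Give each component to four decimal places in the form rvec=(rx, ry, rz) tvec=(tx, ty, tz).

Intrinsics K: fx=795.2, fy=487.3, cx=328.2, cy=249.9
Marker side s = 0.148 m; corners in marker frame (Z=0):
  M0 = (-0.0740, +0.0740, 0)
  M1 = (+0.0740, +0.0740, 0)
  M2 = (+0.0740, -0.0740, 0)
  M3 = (-0.0740, -0.0740, 0)
Detected image corners:
  c0 = (400.237685, 292.581303) px
  c1 = (512.863495, 226.370454) px
  c2 = (405.122657, 153.212440) px
  c3 = (287.127620, 215.782604) px
Planar DLT: solve 8×8 A·h = b for H (H[2,2]=1):
  H  [+910.87834 +745.77218 +402.73946]
  H  [-362.19576 +506.36422 +221.20523]
  H  [+0.32829 +0.00024 +1.00000]
B = K⁻¹H; ‖b₁‖=1.399603, ‖b₂‖=1.399603; λ = 2/(‖b₁‖+‖b₂‖) = 0.714488, sign → tz>0 ⇒ λ=+0.714488
r₁ = λ·B[:,0] = (+0.72162,-0.65135,+0.23456); r₂ = λ·B[:,1] = (+0.67001,+0.74235,+0.00017)
r₃ = r₁×r₂ = (-0.17423,+0.15703,+0.97210); SVD([r₁ r₂ r₃]) → R = UVᵀ:
  R  [+0.72162 +0.67001 -0.17423]
  R  [-0.65135 +0.74235 +0.15703]
  R  [+0.23456 +0.00017 +0.97210]
t = (+0.06697, -0.04207, +0.71449) m
tr R = 2.436074; θ = arccos((tr R − 1)/2) = 0.769819 rad = 44.107°
axis k = ((R−Rᵀ)₃₂, (R−Rᵀ)₁₃, (R−Rᵀ)₂₁) / (2 sinθ) = (-0.112689, -0.293671, -0.949241)
rvec = θ·k = (-0.086750, -0.226073, -0.730743)

rvec=(-0.0868, -0.2261, -0.7307) tvec=(0.0670, -0.0421, 0.7145)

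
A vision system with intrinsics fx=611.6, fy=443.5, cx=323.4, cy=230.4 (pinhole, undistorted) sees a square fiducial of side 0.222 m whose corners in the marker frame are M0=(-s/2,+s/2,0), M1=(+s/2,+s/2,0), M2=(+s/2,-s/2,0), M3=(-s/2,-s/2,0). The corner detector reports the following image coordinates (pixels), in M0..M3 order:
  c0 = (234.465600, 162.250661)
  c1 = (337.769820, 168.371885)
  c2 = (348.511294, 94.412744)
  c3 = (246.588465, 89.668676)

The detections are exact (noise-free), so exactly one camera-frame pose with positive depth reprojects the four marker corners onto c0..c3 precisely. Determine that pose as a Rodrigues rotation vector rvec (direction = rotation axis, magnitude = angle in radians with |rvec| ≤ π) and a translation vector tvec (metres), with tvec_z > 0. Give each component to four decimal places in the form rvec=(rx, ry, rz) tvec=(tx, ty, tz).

Intrinsics K: fx=611.6, fy=443.5, cx=323.4, cy=230.4
Marker side s = 0.222 m; corners in marker frame (Z=0):
  M0 = (-0.1110, +0.1110, 0)
  M1 = (+0.1110, +0.1110, 0)
  M2 = (+0.1110, -0.1110, 0)
  M3 = (-0.1110, -0.1110, 0)
Detected image corners:
  c0 = (234.465600, 162.250661) px
  c1 = (337.769820, 168.371885) px
  c2 = (348.511294, 94.412744) px
  c3 = (246.588465, 89.668676) px
Planar DLT: solve 8×8 A·h = b for H (H[2,2]=1):
  H  [+438.99497 -71.80568 +291.42507]
  H  [+14.21624 +321.07744 +128.36940]
  H  [-0.07951 -0.06950 +1.00000]
B = K⁻¹H; ‖b₁‖=0.767488, ‖b₂‖=0.767488; λ = 2/(‖b₁‖+‖b₂‖) = 1.302952, sign → tz>0 ⇒ λ=+1.302952
r₁ = λ·B[:,0] = (+0.99002,+0.09559,-0.10360); r₂ = λ·B[:,1] = (-0.10509,+0.99033,-0.09055)
r₃ = r₁×r₂ = (+0.09394,+0.10054,+0.99049); SVD([r₁ r₂ r₃]) → R = UVᵀ:
  R  [+0.99002 -0.10509 +0.09394]
  R  [+0.09559 +0.99033 +0.10054]
  R  [-0.10360 -0.09055 +0.99049]
t = (-0.06812, -0.29975, +1.30295) m
tr R = 2.970835; θ = arccos((tr R − 1)/2) = 0.170986 rad = 9.797°
axis k = ((R−Rᵀ)₃₂, (R−Rᵀ)₁₃, (R−Rᵀ)₂₁) / (2 sinθ) = (-0.561518, +0.580479, +0.589696)
rvec = θ·k = (-0.096012, +0.099254, +0.100830)

rvec=(-0.0960, 0.0993, 0.1008) tvec=(-0.0681, -0.2998, 1.3030)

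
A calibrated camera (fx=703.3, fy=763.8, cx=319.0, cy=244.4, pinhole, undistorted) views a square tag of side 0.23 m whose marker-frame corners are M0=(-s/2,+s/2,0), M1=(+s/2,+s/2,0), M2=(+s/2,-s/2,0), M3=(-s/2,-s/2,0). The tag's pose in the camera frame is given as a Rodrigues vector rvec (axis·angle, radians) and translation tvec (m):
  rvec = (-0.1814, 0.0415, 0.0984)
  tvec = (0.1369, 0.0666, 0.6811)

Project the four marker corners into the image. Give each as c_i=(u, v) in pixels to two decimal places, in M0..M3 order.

Intrinsics K: fx=703.3, fy=763.8, cx=319.0, cy=244.4
Marker side s = 0.23 m; corners in marker frame (Z=0):
  M0 = (-0.1150, +0.1150, 0)
  M1 = (+0.1150, +0.1150, 0)
  M2 = (+0.1150, -0.1150, 0)
  M3 = (-0.1150, -0.1150, 0)
rvec = (-0.1814, 0.0415, 0.0984), |rvec| = θ = 0.21050 rad = 12.061°
Rodrigues: sinθ=0.20895, 1−cosθ=0.02207; R = I + sinθ·[k]× + (1−cosθ)·[k]×²:
    [+0.99432 -0.10143 +0.03230]
    [+0.09392 +0.97878 +0.18210]
    [-0.05009 -0.17803 +0.98275]
t = (0.1369, 0.0666, 0.6811) m
M0: Pc = R·M0+t = (+0.01089, +0.16836, +0.66639); u = 703.3·(+0.01089)/0.66639 + 319.0 = 330.4927, v = 763.8·(+0.16836)/0.66639 + 244.4 = 437.3698
M1: Pc = R·M1+t = (+0.23958, +0.18996, +0.65487); u = 703.3·(+0.23958)/0.65487 + 319.0 = 576.3020, v = 763.8·(+0.18996)/0.65487 + 244.4 = 465.9605
M2: Pc = R·M2+t = (+0.26291, -0.03516, +0.69581); u = 703.3·(+0.26291)/0.69581 + 319.0 = 584.7393, v = 763.8·(-0.03516)/0.69581 + 244.4 = 205.8059
M3: Pc = R·M3+t = (+0.03422, -0.05676, +0.70733); u = 703.3·(+0.03422)/0.70733 + 319.0 = 353.0221, v = 763.8·(-0.05676)/0.70733 + 244.4 = 183.1072

c0=(330.49, 437.37) c1=(576.30, 465.96) c2=(584.74, 205.81) c3=(353.02, 183.11)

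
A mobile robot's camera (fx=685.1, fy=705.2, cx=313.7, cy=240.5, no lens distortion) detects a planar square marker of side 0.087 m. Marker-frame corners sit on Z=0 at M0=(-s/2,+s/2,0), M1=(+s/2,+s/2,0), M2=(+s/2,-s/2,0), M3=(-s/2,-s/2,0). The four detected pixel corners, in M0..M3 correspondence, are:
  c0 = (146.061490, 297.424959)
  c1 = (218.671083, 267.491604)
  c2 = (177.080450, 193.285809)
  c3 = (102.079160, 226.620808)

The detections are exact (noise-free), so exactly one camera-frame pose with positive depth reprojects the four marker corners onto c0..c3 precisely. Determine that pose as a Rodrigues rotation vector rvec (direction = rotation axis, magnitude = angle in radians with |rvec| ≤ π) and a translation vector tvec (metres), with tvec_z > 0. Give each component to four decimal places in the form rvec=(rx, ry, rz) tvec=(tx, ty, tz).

rvec=(0.4337, 0.1306, -0.4133) tvec=(-0.1553, 0.0067, 0.6966)

Intrinsics K: fx=685.1, fy=705.2, cx=313.7, cy=240.5
Marker side s = 0.087 m; corners in marker frame (Z=0):
  M0 = (-0.0435, +0.0435, 0)
  M1 = (+0.0435, +0.0435, 0)
  M2 = (+0.0435, -0.0435, 0)
  M3 = (-0.0435, -0.0435, 0)
Detected image corners:
  c0 = (146.061490, 297.424959) px
  c1 = (218.671083, 267.491604) px
  c2 = (177.080450, 193.285809) px
  c3 = (102.079160, 226.620808) px
Planar DLT: solve 8×8 A·h = b for H (H[2,2]=1):
  H  [+799.60757 +579.99776 +160.99920]
  H  [-437.17925 +967.75899 +247.27497]
  H  [-0.30070 +0.54680 +1.00000]
B = K⁻¹H; ‖b₁‖=1.435506, ‖b₂‖=1.435506; λ = 2/(‖b₁‖+‖b₂‖) = 0.696619, sign → tz>0 ⇒ λ=+0.696619
r₁ = λ·B[:,0] = (+0.90897,-0.36042,-0.20947); r₂ = λ·B[:,1] = (+0.41534,+0.82608,+0.38091)
r₃ = r₁×r₂ = (+0.03575,-0.43323,+0.90057); SVD([r₁ r₂ r₃]) → R = UVᵀ:
  R  [+0.90897 +0.41534 +0.03575]
  R  [-0.36042 +0.82608 -0.43323]
  R  [-0.20947 +0.38091 +0.90057]
t = (-0.15527, +0.00669, +0.69662) m
tr R = 2.635617; θ = arccos((tr R − 1)/2) = 0.613204 rad = 35.134°
axis k = ((R−Rᵀ)₃₂, (R−Rᵀ)₁₃, (R−Rᵀ)₂₁) / (2 sinθ) = (+0.707345, +0.213054, -0.673997)
rvec = θ·k = (+0.433746, +0.130646, -0.413297)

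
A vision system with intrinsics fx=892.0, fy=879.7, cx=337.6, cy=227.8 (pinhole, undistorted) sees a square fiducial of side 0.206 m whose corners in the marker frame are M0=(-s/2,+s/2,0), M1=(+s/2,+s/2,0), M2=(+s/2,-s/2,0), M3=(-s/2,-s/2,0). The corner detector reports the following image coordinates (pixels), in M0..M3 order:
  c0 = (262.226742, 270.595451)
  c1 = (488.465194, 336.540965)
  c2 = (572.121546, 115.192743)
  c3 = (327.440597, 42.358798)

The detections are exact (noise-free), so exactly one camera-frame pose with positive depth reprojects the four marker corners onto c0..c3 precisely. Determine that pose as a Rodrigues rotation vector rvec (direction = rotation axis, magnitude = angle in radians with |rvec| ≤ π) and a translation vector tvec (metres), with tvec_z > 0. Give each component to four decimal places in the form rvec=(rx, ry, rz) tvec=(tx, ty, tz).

Intrinsics K: fx=892.0, fy=879.7, cx=337.6, cy=227.8
Marker side s = 0.206 m; corners in marker frame (Z=0):
  M0 = (-0.1030, +0.1030, 0)
  M1 = (+0.1030, +0.1030, 0)
  M2 = (+0.1030, -0.1030, 0)
  M3 = (-0.1030, -0.1030, 0)
Detected image corners:
  c0 = (262.226742, 270.595451) px
  c1 = (488.465194, 336.540965) px
  c2 = (572.121546, 115.192743) px
  c3 = (327.440597, 42.358798) px
Planar DLT: solve 8×8 A·h = b for H (H[2,2]=1):
  H  [+1153.01139 -200.87243 +411.41809]
  H  [+341.63984 +1165.59197 +195.78058]
  H  [+0.02860 +0.38926 +1.00000]
B = K⁻¹H; ‖b₁‖=1.337509, ‖b₂‖=1.337509; λ = 2/(‖b₁‖+‖b₂‖) = 0.747658, sign → tz>0 ⇒ λ=+0.747658
r₁ = λ·B[:,0] = (+0.95834,+0.28482,+0.02138); r₂ = λ·B[:,1] = (-0.27852,+0.91527,+0.29103)
r₃ = r₁×r₂ = (+0.06332,-0.28486,+0.95647); SVD([r₁ r₂ r₃]) → R = UVᵀ:
  R  [+0.95834 -0.27852 +0.06332]
  R  [+0.28482 +0.91527 -0.28486]
  R  [+0.02138 +0.29103 +0.95647]
t = (+0.06187, -0.02721, +0.74766) m
tr R = 2.830090; θ = arccos((tr R − 1)/2) = 0.415177 rad = 23.788°
axis k = ((R−Rᵀ)₃₂, (R−Rᵀ)₁₃, (R−Rᵀ)₂₁) / (2 sinθ) = (+0.713891, +0.051994, +0.698324)
rvec = θ·k = (+0.296391, +0.021587, +0.289928)

rvec=(0.2964, 0.0216, 0.2899) tvec=(0.0619, -0.0272, 0.7477)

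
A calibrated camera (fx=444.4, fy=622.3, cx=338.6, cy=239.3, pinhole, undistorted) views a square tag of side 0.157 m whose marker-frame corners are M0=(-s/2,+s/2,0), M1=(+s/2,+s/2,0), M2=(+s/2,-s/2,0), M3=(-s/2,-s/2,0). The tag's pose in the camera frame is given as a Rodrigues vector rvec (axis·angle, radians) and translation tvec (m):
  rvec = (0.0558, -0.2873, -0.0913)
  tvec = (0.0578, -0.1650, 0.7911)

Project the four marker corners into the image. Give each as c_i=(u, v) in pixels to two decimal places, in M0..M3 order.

c0=(332.44, 175.60) c1=(414.18, 167.35) c2=(408.10, 46.14) c3=(324.87, 47.52)

Intrinsics K: fx=444.4, fy=622.3, cx=338.6, cy=239.3
Marker side s = 0.157 m; corners in marker frame (Z=0):
  M0 = (-0.0785, +0.0785, 0)
  M1 = (+0.0785, +0.0785, 0)
  M2 = (+0.0785, -0.0785, 0)
  M3 = (-0.0785, -0.0785, 0)
rvec = (0.0558, -0.2873, -0.0913), |rvec| = θ = 0.30658 rad = 17.566°
Rodrigues: sinθ=0.30180, 1−cosθ=0.04663; R = I + sinθ·[k]× + (1−cosθ)·[k]×²:
    [+0.95492 +0.08192 -0.28535]
    [-0.09783 +0.99432 -0.04192]
    [+0.28029 +0.06794 +0.95751]
t = (0.0578, -0.1650, 0.7911) m
M0: Pc = R·M0+t = (-0.01073, -0.07927, +0.77443); u = 444.4·(-0.01073)/0.77443 + 338.6 = 332.4427, v = 622.3·(-0.07927)/0.77443 + 239.3 = 175.6049
M1: Pc = R·M1+t = (+0.13919, -0.09463, +0.81844); u = 444.4·(+0.13919)/0.81844 + 338.6 = 414.1793, v = 622.3·(-0.09463)/0.81844 + 239.3 = 167.3513
M2: Pc = R·M2+t = (+0.12633, -0.25073, +0.80777); u = 444.4·(+0.12633)/0.80777 + 338.6 = 408.1013, v = 622.3·(-0.25073)/0.80777 + 239.3 = 46.1365
M3: Pc = R·M3+t = (-0.02359, -0.23537, +0.76376); u = 444.4·(-0.02359)/0.76376 + 338.6 = 324.8729, v = 622.3·(-0.23537)/0.76376 + 239.3 = 47.5213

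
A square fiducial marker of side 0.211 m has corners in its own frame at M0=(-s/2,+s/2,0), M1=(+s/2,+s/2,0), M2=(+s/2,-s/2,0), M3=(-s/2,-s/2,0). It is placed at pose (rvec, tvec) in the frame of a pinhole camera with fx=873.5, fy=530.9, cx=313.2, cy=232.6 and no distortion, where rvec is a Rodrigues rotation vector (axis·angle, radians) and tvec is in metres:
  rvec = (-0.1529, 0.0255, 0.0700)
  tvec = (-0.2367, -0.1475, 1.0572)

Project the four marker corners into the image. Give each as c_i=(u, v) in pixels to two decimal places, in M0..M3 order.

Intrinsics K: fx=873.5, fy=530.9, cx=313.2, cy=232.6
Marker side s = 0.211 m; corners in marker frame (Z=0):
  M0 = (-0.1055, +0.1055, 0)
  M1 = (+0.1055, +0.1055, 0)
  M2 = (+0.1055, -0.1055, 0)
  M3 = (-0.1055, -0.1055, 0)
rvec = (-0.1529, 0.0255, 0.0700), |rvec| = θ = 0.17008 rad = 9.745°
Rodrigues: sinθ=0.16927, 1−cosθ=0.01443; R = I + sinθ·[k]× + (1−cosθ)·[k]×²:
    [+0.99723 -0.07161 +0.02004]
    [+0.06772 +0.98589 +0.15305]
    [-0.03072 -0.15127 +0.98801]
t = (-0.2367, -0.1475, 1.0572) m
M0: Pc = R·M0+t = (-0.34946, -0.05063, +1.04448); u = 873.5·(-0.34946)/1.04448 + 313.2 = 20.9443, v = 530.9·(-0.05063)/1.04448 + 232.6 = 206.8640
M1: Pc = R·M1+t = (-0.13905, -0.03634, +1.03800); u = 873.5·(-0.13905)/1.03800 + 313.2 = 196.1891, v = 530.9·(-0.03634)/1.03800 + 232.6 = 214.0114
M2: Pc = R·M2+t = (-0.12394, -0.24437, +1.06992); u = 873.5·(-0.12394)/1.06992 + 313.2 = 212.0153, v = 530.9·(-0.24437)/1.06992 + 232.6 = 111.3433
M3: Pc = R·M3+t = (-0.33435, -0.25866, +1.07640); u = 873.5·(-0.33435)/1.07640 + 313.2 = 41.8718, v = 530.9·(-0.25866)/1.07640 + 232.6 = 105.0261

c0=(20.94, 206.86) c1=(196.19, 214.01) c2=(212.02, 111.34) c3=(41.87, 105.03)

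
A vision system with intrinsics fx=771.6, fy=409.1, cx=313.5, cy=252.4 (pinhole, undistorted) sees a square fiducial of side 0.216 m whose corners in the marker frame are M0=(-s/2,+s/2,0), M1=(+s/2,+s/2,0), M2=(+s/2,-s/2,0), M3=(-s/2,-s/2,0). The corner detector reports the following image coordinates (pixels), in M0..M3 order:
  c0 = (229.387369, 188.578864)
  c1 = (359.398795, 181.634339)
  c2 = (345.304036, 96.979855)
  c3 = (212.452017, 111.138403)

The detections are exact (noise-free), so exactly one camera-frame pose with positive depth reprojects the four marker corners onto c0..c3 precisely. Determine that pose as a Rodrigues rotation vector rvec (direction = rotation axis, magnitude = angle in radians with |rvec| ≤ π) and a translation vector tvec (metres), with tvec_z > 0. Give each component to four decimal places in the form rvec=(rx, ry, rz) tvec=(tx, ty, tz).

Intrinsics K: fx=771.6, fy=409.1, cx=313.5, cy=252.4
Marker side s = 0.216 m; corners in marker frame (Z=0):
  M0 = (-0.1080, +0.1080, 0)
  M1 = (+0.1080, +0.1080, 0)
  M2 = (+0.1080, -0.1080, 0)
  M3 = (-0.1080, -0.1080, 0)
Detected image corners:
  c0 = (229.387369, 188.578864) px
  c1 = (359.398795, 181.634339) px
  c2 = (345.304036, 96.979855) px
  c3 = (212.452017, 111.138403) px
Planar DLT: solve 8×8 A·h = b for H (H[2,2]=1):
  H  [+495.72384 +114.08667 +283.96890]
  H  [-105.40895 +395.68555 +145.44776]
  H  [-0.39302 +0.14645 +1.00000]
B = K⁻¹H; ‖b₁‖=0.893380, ‖b₂‖=0.893380; λ = 2/(‖b₁‖+‖b₂‖) = 1.119345, sign → tz>0 ⇒ λ=+1.119345
r₁ = λ·B[:,0] = (+0.89788,-0.01700,-0.43992); r₂ = λ·B[:,1] = (+0.09890,+0.98150,+0.16393)
r₃ = r₁×r₂ = (+0.42900,-0.19070,+0.88295); SVD([r₁ r₂ r₃]) → R = UVᵀ:
  R  [+0.89788 +0.09890 +0.42900]
  R  [-0.01700 +0.98150 -0.19070]
  R  [-0.43992 +0.16393 +0.88295]
t = (-0.04284, -0.29263, +1.11934) m
tr R = 2.762325; θ = arccos((tr R − 1)/2) = 0.492481 rad = 28.217°
axis k = ((R−Rᵀ)₃₂, (R−Rᵀ)₁₃, (R−Rᵀ)₂₁) / (2 sinθ) = (+0.375020, +0.918880, -0.122558)
rvec = θ·k = (+0.184690, +0.452531, -0.060358)

rvec=(0.1847, 0.4525, -0.0604) tvec=(-0.0428, -0.2926, 1.1193)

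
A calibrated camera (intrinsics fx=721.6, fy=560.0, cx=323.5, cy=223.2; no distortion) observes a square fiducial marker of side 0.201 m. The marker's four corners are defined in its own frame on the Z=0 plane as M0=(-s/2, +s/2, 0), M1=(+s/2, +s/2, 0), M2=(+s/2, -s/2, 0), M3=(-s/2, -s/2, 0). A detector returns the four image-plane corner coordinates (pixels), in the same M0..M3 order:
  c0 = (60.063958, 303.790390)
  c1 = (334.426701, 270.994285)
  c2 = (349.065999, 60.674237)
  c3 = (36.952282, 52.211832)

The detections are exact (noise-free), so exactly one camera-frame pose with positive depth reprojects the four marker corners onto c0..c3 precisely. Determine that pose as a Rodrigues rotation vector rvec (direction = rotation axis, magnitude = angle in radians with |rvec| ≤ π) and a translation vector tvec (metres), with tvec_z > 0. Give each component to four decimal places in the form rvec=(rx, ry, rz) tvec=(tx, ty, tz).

Intrinsics K: fx=721.6, fy=560.0, cx=323.5, cy=223.2
Marker side s = 0.201 m; corners in marker frame (Z=0):
  M0 = (-0.1005, +0.1005, 0)
  M1 = (+0.1005, +0.1005, 0)
  M2 = (+0.1005, -0.1005, 0)
  M3 = (-0.1005, -0.1005, 0)
Detected image corners:
  c0 = (60.063958, 303.790390) px
  c1 = (334.426701, 270.994285) px
  c2 = (349.065999, 60.674237) px
  c3 = (36.952282, 52.211832) px
Planar DLT: solve 8×8 A·h = b for H (H[2,2]=1):
  H  [+1632.85250 +134.75382 +208.84417]
  H  [+91.47894 +1247.31505 +178.63255]
  H  [+0.92183 +0.62717 +1.00000]
B = K⁻¹H; ‖b₁‖=2.076602, ‖b₂‖=2.076602; λ = 2/(‖b₁‖+‖b₂‖) = 0.481556, sign → tz>0 ⇒ λ=+0.481556
r₁ = λ·B[:,0] = (+0.89066,-0.09827,+0.44391); r₂ = λ·B[:,1] = (-0.04547,+0.95222,+0.30202)
r₃ = r₁×r₂ = (-0.45238,-0.28918,+0.84364); SVD([r₁ r₂ r₃]) → R = UVᵀ:
  R  [+0.89066 -0.04547 -0.45238]
  R  [-0.09827 +0.95222 -0.28918]
  R  [+0.44391 +0.30202 +0.84364]
t = (-0.07651, -0.03832, +0.48156) m
tr R = 2.686519; θ = arccos((tr R − 1)/2) = 0.567477 rad = 32.514°
axis k = ((R−Rᵀ)₃₂, (R−Rᵀ)₁₃, (R−Rᵀ)₂₁) / (2 sinθ) = (+0.549947, -0.833754, -0.049113)
rvec = θ·k = (+0.312083, -0.473136, -0.027870)

rvec=(0.3121, -0.4731, -0.0279) tvec=(-0.0765, -0.0383, 0.4816)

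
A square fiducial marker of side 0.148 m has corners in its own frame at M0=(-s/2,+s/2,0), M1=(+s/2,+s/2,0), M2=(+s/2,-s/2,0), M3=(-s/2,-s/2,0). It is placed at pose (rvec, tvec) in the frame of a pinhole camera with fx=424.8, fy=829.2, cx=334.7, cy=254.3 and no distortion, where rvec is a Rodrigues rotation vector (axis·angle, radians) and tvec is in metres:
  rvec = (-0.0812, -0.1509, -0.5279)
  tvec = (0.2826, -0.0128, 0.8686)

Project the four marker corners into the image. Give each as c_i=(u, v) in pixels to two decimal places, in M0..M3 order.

Intrinsics K: fx=424.8, fy=829.2, cx=334.7, cy=254.3
Marker side s = 0.148 m; corners in marker frame (Z=0):
  M0 = (-0.0740, +0.0740, 0)
  M1 = (+0.0740, +0.0740, 0)
  M2 = (+0.0740, -0.0740, 0)
  M3 = (-0.0740, -0.0740, 0)
rvec = (-0.0812, -0.1509, -0.5279), |rvec| = θ = 0.55502 rad = 31.800°
Rodrigues: sinθ=0.52696, 1−cosθ=0.15011; R = I + sinθ·[k]× + (1−cosθ)·[k]×²:
    [+0.85311 +0.50718 -0.12238]
    [-0.49524 +0.86099 +0.11591]
    [+0.16416 -0.03828 +0.98569]
t = (0.2826, -0.0128, 0.8686) m
M0: Pc = R·M0+t = (+0.25700, +0.08756, +0.85362); u = 424.8·(+0.25700)/0.85362 + 334.7 = 462.5958, v = 829.2·(+0.08756)/0.85362 + 254.3 = 339.3561
M1: Pc = R·M1+t = (+0.38326, +0.01427, +0.87792); u = 424.8·(+0.38326)/0.87792 + 334.7 = 520.1500, v = 829.2·(+0.01427)/0.87792 + 254.3 = 267.7737
M2: Pc = R·M2+t = (+0.30820, -0.11316, +0.88358); u = 424.8·(+0.30820)/0.88358 + 334.7 = 482.8729, v = 829.2·(-0.11316)/0.88358 + 254.3 = 148.1036
M3: Pc = R·M3+t = (+0.18194, -0.03987, +0.85928); u = 424.8·(+0.18194)/0.85928 + 334.7 = 424.6441, v = 829.2·(-0.03987)/0.85928 + 254.3 = 215.8304

c0=(462.60, 339.36) c1=(520.15, 267.77) c2=(482.87, 148.10) c3=(424.64, 215.83)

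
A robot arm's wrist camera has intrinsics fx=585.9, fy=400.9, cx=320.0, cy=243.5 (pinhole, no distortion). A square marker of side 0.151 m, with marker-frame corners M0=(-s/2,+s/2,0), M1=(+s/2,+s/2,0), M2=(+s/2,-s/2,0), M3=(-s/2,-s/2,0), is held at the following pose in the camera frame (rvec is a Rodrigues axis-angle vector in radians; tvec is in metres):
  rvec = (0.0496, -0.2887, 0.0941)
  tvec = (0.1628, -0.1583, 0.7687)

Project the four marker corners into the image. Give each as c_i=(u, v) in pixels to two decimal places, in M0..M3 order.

Intrinsics K: fx=585.9, fy=400.9, cx=320.0, cy=243.5
Marker side s = 0.151 m; corners in marker frame (Z=0):
  M0 = (-0.0755, +0.0755, 0)
  M1 = (+0.0755, +0.0755, 0)
  M2 = (+0.0755, -0.0755, 0)
  M3 = (-0.0755, -0.0755, 0)
rvec = (0.0496, -0.2887, 0.0941), |rvec| = θ = 0.30767 rad = 17.628°
Rodrigues: sinθ=0.30284, 1−cosθ=0.04696; R = I + sinθ·[k]× + (1−cosθ)·[k]×²:
    [+0.95426 -0.09973 -0.28185]
    [+0.08552 +0.99439 -0.06230]
    [+0.28648 +0.03534 +0.95743]
t = (0.1628, -0.1583, 0.7687) m
M0: Pc = R·M0+t = (+0.08322, -0.08968, +0.74974); u = 585.9·(+0.08322)/0.74974 + 320.0 = 385.0372, v = 400.9·(-0.08968)/0.74974 + 243.5 = 195.5461
M1: Pc = R·M1+t = (+0.22732, -0.07677, +0.79300); u = 585.9·(+0.22732)/0.79300 + 320.0 = 487.9516, v = 400.9·(-0.07677)/0.79300 + 243.5 = 204.6904
M2: Pc = R·M2+t = (+0.24238, -0.22692, +0.78766); u = 585.9·(+0.24238)/0.78766 + 320.0 = 500.2909, v = 400.9·(-0.22692)/0.78766 + 243.5 = 128.0035
M3: Pc = R·M3+t = (+0.09828, -0.23983, +0.74440); u = 585.9·(+0.09828)/0.74440 + 320.0 = 397.3557, v = 400.9·(-0.23983)/0.74440 + 243.5 = 114.3373

c0=(385.04, 195.55) c1=(487.95, 204.69) c2=(500.29, 128.00) c3=(397.36, 114.34)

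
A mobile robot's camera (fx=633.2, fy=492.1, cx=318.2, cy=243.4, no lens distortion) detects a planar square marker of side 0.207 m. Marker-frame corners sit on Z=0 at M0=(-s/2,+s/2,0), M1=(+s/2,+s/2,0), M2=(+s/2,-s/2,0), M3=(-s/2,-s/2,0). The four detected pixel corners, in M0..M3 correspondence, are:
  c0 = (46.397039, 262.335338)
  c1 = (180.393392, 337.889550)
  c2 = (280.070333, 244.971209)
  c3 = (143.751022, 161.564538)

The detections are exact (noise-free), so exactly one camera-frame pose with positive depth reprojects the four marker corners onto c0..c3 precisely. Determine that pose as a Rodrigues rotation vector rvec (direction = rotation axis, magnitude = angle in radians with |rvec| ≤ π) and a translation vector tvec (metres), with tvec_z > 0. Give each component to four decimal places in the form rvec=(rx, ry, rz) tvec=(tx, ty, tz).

Intrinsics K: fx=633.2, fy=492.1, cx=318.2, cy=243.4
Marker side s = 0.207 m; corners in marker frame (Z=0):
  M0 = (-0.1035, +0.1035, 0)
  M1 = (+0.1035, +0.1035, 0)
  M2 = (+0.1035, -0.1035, 0)
  M3 = (-0.1035, -0.1035, 0)
Detected image corners:
  c0 = (46.397039, 262.335338) px
  c1 = (180.393392, 337.889550) px
  c2 = (280.070333, 244.971209) px
  c3 = (143.751022, 161.564538) px
Planar DLT: solve 8×8 A·h = b for H (H[2,2]=1):
  H  [+685.73235 -438.53044 +162.89338]
  H  [+434.46670 +525.48965 +253.67856]
  H  [+0.20245 +0.23060 +1.00000]
B = K⁻¹H; ‖b₁‖=1.271409, ‖b₂‖=1.271409; λ = 2/(‖b₁‖+‖b₂‖) = 0.786529, sign → tz>0 ⇒ λ=+0.786529
r₁ = λ·B[:,0] = (+0.77176,+0.61565,+0.15924); r₂ = λ·B[:,1] = (-0.63586,+0.75019,+0.18137)
r₃ = r₁×r₂ = (-0.00780,-0.24123,+0.97044); SVD([r₁ r₂ r₃]) → R = UVᵀ:
  R  [+0.77176 -0.63586 -0.00780]
  R  [+0.61565 +0.75019 -0.24123]
  R  [+0.15924 +0.18137 +0.97044]
t = (-0.19291, +0.01643, +0.78653) m
tr R = 2.492386; θ = arccos((tr R − 1)/2) = 0.728471 rad = 41.738°
axis k = ((R−Rᵀ)₃₂, (R−Rᵀ)₁₃, (R−Rᵀ)₂₁) / (2 sinθ) = (+0.317395, -0.125451, +0.939959)
rvec = θ·k = (+0.231213, -0.091387, +0.684733)

rvec=(0.2312, -0.0914, 0.6847) tvec=(-0.1929, 0.0164, 0.7865)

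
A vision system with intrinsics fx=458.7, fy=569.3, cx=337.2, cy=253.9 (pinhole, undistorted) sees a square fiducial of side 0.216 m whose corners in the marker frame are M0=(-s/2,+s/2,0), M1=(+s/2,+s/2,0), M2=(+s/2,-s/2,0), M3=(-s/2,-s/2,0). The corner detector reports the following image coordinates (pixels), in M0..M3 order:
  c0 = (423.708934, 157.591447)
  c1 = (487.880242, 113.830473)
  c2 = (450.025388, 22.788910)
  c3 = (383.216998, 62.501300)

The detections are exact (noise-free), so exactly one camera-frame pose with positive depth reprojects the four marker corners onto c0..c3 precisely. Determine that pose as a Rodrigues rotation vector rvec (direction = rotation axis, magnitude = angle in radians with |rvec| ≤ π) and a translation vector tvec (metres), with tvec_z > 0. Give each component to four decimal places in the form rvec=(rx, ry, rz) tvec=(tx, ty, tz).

Intrinsics K: fx=458.7, fy=569.3, cx=337.2, cy=253.9
Marker side s = 0.216 m; corners in marker frame (Z=0):
  M0 = (-0.1080, +0.1080, 0)
  M1 = (+0.1080, +0.1080, 0)
  M2 = (+0.1080, -0.1080, 0)
  M3 = (-0.1080, -0.1080, 0)
Detected image corners:
  c0 = (423.708934, 157.591447) px
  c1 = (487.880242, 113.830473) px
  c2 = (450.025388, 22.788910) px
  c3 = (383.216998, 62.501300) px
Planar DLT: solve 8×8 A·h = b for H (H[2,2]=1):
  H  [+401.18453 +203.89401 +437.11261]
  H  [-173.23784 +435.27046 +88.93290]
  H  [+0.22472 +0.05200 +1.00000]
B = K⁻¹H; ‖b₁‖=0.846999, ‖b₂‖=0.846999; λ = 2/(‖b₁‖+‖b₂‖) = 1.180639, sign → tz>0 ⇒ λ=+1.180639
r₁ = λ·B[:,0] = (+0.83756,-0.47759,+0.26531); r₂ = λ·B[:,1] = (+0.47967,+0.87530,+0.06140)
r₃ = r₁×r₂ = (-0.26155,+0.07584,+0.96221); SVD([r₁ r₂ r₃]) → R = UVᵀ:
  R  [+0.83756 +0.47967 -0.26155]
  R  [-0.47759 +0.87530 +0.07584]
  R  [+0.26531 +0.06140 +0.96221]
t = (+0.25716, -0.34212, +1.18064) m
tr R = 2.675069; θ = arccos((tr R − 1)/2) = 0.578041 rad = 33.119°
axis k = ((R−Rᵀ)₃₂, (R−Rᵀ)₁₃, (R−Rᵀ)₂₁) / (2 sinθ) = (-0.013217, -0.482139, -0.875995)
rvec = θ·k = (-0.007640, -0.278696, -0.506361)

rvec=(-0.0076, -0.2787, -0.5064) tvec=(0.2572, -0.3421, 1.1806)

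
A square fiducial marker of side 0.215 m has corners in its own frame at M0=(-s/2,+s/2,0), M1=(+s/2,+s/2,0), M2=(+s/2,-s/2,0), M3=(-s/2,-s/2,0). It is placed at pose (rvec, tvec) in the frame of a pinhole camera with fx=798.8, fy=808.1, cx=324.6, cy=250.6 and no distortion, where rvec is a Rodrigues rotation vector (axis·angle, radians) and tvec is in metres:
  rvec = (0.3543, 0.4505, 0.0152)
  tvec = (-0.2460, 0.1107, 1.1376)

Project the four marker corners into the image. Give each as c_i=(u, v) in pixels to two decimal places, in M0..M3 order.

c0=(104.47, 384.27) c1=(223.85, 409.23) c2=(206.61, 265.66) c3=(81.02, 250.52)

Intrinsics K: fx=798.8, fy=808.1, cx=324.6, cy=250.6
Marker side s = 0.215 m; corners in marker frame (Z=0):
  M0 = (-0.1075, +0.1075, 0)
  M1 = (+0.1075, +0.1075, 0)
  M2 = (+0.1075, -0.1075, 0)
  M3 = (-0.1075, -0.1075, 0)
rvec = (0.3543, 0.4505, 0.0152), |rvec| = θ = 0.57333 rad = 32.850°
Rodrigues: sinθ=0.54243, 1−cosθ=0.15990; R = I + sinθ·[k]× + (1−cosθ)·[k]×²:
    [+0.90116 +0.06326 +0.42884]
    [+0.09202 +0.93882 -0.33188]
    [-0.42360 +0.33854 +0.84021]
t = (-0.2460, 0.1107, 1.1376) m
M0: Pc = R·M0+t = (-0.33607, +0.20173, +1.21953); u = 798.8·(-0.33607)/1.21953 + 324.6 = 104.4693, v = 808.1·(+0.20173)/1.21953 + 250.6 = 384.2734
M1: Pc = R·M1+t = (-0.14232, +0.22152, +1.12846); u = 798.8·(-0.14232)/1.12846 + 324.6 = 223.8529, v = 808.1·(+0.22152)/1.12846 + 250.6 = 409.2303
M2: Pc = R·M2+t = (-0.15593, +0.01967, +1.05567); u = 798.8·(-0.15593)/1.05567 + 324.6 = 206.6147, v = 808.1·(+0.01967)/1.05567 + 250.6 = 265.6564
M3: Pc = R·M3+t = (-0.34968, -0.00012, +1.14674); u = 798.8·(-0.34968)/1.14674 + 324.6 = 81.0227, v = 808.1·(-0.00012)/1.14674 + 250.6 = 250.5181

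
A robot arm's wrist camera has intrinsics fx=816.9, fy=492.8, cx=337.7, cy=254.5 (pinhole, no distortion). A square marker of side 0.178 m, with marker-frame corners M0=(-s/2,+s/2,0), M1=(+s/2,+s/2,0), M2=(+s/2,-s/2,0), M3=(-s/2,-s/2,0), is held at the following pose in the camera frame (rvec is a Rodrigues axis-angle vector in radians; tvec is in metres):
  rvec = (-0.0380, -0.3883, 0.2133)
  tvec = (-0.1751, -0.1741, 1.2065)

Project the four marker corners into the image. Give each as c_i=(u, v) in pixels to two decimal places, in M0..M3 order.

Intrinsics K: fx=816.9, fy=492.8, cx=337.7, cy=254.5
Marker side s = 0.178 m; corners in marker frame (Z=0):
  M0 = (-0.0890, +0.0890, 0)
  M1 = (+0.0890, +0.0890, 0)
  M2 = (+0.0890, -0.0890, 0)
  M3 = (-0.0890, -0.0890, 0)
rvec = (-0.0380, -0.3883, 0.2133), |rvec| = θ = 0.44465 rad = 25.477°
Rodrigues: sinθ=0.43015, 1−cosθ=0.09724; R = I + sinθ·[k]× + (1−cosθ)·[k]×²:
    [+0.90347 -0.19908 -0.37962]
    [+0.21360 +0.97691 -0.00397]
    [+0.37164 -0.07749 +0.92514]
t = (-0.1751, -0.1741, 1.2065) m
M0: Pc = R·M0+t = (-0.27323, -0.10616, +1.16653); u = 816.9·(-0.27323)/1.16653 + 337.7 = 146.3634, v = 492.8·(-0.10616)/1.16653 + 254.5 = 209.6506
M1: Pc = R·M1+t = (-0.11241, -0.06814, +1.23268); u = 816.9·(-0.11241)/1.23268 + 337.7 = 263.2058, v = 492.8·(-0.06814)/1.23268 + 254.5 = 227.2572
M2: Pc = R·M2+t = (-0.07697, -0.24204, +1.24647); u = 816.9·(-0.07697)/1.24647 + 337.7 = 287.2544, v = 492.8·(-0.24204)/1.24647 + 254.5 = 158.8101
M3: Pc = R·M3+t = (-0.23779, -0.28006, +1.18032); u = 816.9·(-0.23779)/1.18032 + 337.7 = 173.1253, v = 492.8·(-0.28006)/1.18032 + 254.5 = 137.5730

c0=(146.36, 209.65) c1=(263.21, 227.26) c2=(287.25, 158.81) c3=(173.13, 137.57)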